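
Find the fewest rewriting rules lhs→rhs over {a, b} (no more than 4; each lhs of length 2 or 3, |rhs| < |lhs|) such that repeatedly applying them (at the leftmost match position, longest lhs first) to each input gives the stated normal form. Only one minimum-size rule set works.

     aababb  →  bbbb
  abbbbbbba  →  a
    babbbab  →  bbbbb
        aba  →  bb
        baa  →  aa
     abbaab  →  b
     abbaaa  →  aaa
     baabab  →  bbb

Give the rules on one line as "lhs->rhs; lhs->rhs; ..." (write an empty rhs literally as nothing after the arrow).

  | aababb => abbbb => bbbb
  | abbbbbbba => bbbbbbba => bbbbbba => bbbbba => bbbba => bbba => bba => ba => a
  | babbbab => bbbbab => bbbbb
  | aba => bb

ab->b; aba->bb; ba->a; bab->bb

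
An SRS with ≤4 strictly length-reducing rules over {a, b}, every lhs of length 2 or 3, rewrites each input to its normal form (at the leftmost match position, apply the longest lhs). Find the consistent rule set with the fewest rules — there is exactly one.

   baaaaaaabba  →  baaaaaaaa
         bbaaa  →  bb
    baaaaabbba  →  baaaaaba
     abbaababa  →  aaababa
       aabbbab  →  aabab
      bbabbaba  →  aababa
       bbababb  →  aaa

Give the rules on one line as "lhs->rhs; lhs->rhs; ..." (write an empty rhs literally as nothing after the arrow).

  | baaaaaaabba => baaaaaaaa
  | bbaaa => bbaa => bba => bb
  | baaaaabbba => baaaaaba
  | abbaababa => aaababa

abb->a; bba->bb; bbb->aa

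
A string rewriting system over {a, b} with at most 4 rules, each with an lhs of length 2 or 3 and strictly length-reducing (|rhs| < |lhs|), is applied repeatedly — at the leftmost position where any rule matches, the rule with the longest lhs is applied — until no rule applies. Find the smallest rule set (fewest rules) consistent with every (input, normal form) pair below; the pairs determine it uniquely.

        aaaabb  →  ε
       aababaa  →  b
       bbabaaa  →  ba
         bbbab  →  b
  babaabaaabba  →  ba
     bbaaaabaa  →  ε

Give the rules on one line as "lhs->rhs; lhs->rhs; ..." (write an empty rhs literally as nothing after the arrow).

  | aaaabb => baabb => bbbb => bb => ε
  | aababaa => bbabaa => abaa => aa => b
  | bbabaaa => abaaa => aaa => ba
  | bbbab => bab => b

aa->b; ab->; bb->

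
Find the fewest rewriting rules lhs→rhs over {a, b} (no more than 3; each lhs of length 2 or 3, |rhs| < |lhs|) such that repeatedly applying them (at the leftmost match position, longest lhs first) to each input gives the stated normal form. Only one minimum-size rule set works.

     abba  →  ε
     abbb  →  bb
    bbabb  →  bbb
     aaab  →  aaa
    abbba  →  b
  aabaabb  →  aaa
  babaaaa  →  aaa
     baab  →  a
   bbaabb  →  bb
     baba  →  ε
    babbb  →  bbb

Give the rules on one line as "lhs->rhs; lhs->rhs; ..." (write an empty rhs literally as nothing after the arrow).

  | abba => ba => ε
  | abbb => bb
  | bbabb => bbb
  | aaab => aaa

ab->a; abb->b; ba->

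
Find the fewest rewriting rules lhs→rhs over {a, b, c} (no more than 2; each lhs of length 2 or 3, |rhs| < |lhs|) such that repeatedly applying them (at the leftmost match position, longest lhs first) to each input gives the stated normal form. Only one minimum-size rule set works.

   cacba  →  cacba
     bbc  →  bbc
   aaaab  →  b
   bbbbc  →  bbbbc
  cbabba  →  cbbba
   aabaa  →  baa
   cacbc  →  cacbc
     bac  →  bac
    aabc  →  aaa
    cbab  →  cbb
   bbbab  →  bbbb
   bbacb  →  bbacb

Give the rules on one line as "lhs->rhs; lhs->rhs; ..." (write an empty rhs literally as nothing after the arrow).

ab->b; abc->aa

  | cacba
  | bbc
  | aaaab => aaab => aab => ab => b
  | bbbbc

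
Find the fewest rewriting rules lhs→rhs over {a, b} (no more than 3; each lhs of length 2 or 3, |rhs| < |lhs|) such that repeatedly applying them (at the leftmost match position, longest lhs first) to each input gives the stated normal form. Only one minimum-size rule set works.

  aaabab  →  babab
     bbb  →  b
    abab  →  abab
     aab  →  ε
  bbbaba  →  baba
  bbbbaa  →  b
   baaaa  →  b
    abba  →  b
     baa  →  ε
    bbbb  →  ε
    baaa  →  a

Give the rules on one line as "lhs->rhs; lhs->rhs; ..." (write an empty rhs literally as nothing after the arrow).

  | aaabab => babab
  | bbb => b
  | abab
  | aab => bb => ε

aa->b; bb->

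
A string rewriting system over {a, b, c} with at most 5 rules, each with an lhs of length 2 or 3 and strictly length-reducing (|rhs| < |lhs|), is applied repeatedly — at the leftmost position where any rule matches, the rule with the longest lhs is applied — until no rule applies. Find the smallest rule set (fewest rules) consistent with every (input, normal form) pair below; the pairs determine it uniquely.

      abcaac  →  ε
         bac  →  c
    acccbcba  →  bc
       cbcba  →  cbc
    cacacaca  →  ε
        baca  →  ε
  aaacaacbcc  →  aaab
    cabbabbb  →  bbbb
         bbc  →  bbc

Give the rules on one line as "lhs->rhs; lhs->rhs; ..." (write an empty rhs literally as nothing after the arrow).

ac->; ba->; ca->; cc->

  | abcaac => abac => ac => ε
  | bac => c
  | acccbcba => ccbcba => bcba => bc
  | cbcba => cbc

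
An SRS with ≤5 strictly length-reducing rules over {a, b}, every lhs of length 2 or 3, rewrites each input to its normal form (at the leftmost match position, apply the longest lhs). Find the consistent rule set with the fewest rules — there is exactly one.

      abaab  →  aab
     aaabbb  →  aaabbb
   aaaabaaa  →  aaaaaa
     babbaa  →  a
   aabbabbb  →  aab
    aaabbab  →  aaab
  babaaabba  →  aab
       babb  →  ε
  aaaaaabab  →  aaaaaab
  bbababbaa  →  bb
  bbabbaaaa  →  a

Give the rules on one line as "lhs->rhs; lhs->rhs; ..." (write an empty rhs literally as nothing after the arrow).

aba->a; ba->; baa->; bab->ba

  | abaab => aab
  | aaabbb
  | aaaabaaa => aaaaaa
  | babbaa => babaa => baaa => a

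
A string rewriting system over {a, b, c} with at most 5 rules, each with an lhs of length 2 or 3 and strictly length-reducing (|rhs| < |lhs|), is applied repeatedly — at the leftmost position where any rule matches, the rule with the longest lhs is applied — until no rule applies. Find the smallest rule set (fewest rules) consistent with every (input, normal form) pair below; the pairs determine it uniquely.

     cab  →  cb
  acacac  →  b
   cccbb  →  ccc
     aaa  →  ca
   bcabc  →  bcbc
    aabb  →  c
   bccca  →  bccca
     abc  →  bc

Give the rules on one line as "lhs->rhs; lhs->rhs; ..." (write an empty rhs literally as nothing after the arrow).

  | cab => cb
  | acacac => bacac => bbac => ac => b
  | cccbb => ccc
  | aaa => ca

aa->c; ab->b; ac->b; bb->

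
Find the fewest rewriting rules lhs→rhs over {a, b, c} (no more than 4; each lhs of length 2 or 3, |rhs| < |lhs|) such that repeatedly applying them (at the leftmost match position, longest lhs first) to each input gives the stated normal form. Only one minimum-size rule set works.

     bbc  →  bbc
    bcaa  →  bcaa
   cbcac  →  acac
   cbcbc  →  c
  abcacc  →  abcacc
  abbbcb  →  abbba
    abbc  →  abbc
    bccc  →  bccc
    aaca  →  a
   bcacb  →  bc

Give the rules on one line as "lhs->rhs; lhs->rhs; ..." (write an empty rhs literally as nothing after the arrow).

aac->; acb->; cb->a

  | bbc
  | bcaa
  | cbcac => acac
  | cbcbc => acbc => c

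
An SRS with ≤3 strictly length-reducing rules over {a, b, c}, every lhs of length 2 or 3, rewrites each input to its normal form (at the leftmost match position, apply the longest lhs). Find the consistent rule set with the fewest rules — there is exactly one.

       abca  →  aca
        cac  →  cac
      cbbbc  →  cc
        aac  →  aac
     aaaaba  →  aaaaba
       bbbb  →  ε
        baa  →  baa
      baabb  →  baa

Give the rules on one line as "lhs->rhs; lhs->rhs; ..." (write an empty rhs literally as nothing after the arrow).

  | abca => aca
  | cac
  | cbbbc => cbc => cc
  | aac

bb->; bc->c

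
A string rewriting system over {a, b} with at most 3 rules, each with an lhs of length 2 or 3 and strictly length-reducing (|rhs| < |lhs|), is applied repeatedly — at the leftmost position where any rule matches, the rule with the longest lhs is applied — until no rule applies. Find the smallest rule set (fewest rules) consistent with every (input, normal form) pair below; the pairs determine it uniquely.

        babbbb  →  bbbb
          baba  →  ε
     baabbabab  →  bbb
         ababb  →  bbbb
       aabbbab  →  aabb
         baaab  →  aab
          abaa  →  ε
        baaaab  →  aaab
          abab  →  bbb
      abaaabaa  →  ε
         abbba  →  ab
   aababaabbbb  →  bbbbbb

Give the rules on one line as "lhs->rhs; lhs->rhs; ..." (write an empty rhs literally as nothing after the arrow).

  | babbbb => bbbb
  | baba => ba => ε
  | baabbabab => abbabab => abab => bbb
  | ababb => bbbb

aba->bb; ba->; bba->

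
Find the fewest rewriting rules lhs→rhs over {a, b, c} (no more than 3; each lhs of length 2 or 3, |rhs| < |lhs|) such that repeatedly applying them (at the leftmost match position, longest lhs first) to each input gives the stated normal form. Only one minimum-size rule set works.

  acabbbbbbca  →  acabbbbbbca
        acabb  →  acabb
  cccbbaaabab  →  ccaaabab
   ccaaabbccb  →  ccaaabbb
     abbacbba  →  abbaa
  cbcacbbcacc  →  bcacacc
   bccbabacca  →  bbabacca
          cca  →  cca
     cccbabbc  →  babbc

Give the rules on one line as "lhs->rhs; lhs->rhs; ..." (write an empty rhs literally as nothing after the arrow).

  | acabbbbbbca
  | acabb
  | cccbbaaabab => ccaaabab
  | ccaaabbccb => ccaaabbcb => ccaaabbb

cb->b; cbb->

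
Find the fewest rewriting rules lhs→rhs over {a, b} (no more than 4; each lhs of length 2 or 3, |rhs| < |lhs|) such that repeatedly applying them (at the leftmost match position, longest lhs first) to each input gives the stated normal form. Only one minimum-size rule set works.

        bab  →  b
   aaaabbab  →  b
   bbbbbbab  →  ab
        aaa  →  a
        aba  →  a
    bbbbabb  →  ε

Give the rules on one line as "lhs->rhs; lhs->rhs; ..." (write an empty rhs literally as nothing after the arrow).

  | bab => b
  | aaaabbab => aabbab => bbab => aab => b
  | bbbbbbab => abbbab => aaab => ab
  | aaa => a

aa->; ba->; bb->a; bbb->a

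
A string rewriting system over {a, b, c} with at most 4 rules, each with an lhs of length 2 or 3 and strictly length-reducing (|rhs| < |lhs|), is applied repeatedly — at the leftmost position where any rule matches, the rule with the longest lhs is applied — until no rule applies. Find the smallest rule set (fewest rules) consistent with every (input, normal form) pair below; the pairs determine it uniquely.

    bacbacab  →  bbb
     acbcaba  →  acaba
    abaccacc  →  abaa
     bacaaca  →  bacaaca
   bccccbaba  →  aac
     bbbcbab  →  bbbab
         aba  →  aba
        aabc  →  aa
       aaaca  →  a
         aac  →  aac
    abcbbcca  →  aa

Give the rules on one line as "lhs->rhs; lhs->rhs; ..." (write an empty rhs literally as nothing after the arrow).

aaa->b; bc->; cba->ac; cc->

  | bacbacab => baaccab => baaab => bbb
  | acbcaba => acaba
  | abaccacc => abaacc => abaa
  | bacaaca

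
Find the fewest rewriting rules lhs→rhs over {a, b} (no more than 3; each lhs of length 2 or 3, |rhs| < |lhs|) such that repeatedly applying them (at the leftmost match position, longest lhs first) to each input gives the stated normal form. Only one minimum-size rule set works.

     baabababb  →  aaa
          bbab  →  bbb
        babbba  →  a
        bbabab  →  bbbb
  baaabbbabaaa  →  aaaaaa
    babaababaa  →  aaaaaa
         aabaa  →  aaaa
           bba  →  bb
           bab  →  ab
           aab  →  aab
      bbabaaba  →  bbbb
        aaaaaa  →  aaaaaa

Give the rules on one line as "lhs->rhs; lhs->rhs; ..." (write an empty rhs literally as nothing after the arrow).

abb->; ba->a; bba->bb

  | baabababb => aabababb => aaababb => aaaabb => aaa
  | bbab => bbb
  | babbba => abbba => ba => a
  | bbabab => bbbab => bbbb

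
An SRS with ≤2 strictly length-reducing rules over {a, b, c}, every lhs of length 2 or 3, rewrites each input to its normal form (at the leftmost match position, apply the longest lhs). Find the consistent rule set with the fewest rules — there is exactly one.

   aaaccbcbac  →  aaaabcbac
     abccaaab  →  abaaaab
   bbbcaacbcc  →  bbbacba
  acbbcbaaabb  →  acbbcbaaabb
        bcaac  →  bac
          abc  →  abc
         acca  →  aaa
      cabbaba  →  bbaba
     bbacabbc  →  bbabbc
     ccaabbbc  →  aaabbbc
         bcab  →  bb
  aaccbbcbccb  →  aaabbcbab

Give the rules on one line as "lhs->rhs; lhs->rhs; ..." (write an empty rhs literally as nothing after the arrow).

ca->; cc->a

  | aaaccbcbac => aaaabcbac
  | abccaaab => abaaaab
  | bbbcaacbcc => bbbacbcc => bbbacba
  | acbbcbaaabb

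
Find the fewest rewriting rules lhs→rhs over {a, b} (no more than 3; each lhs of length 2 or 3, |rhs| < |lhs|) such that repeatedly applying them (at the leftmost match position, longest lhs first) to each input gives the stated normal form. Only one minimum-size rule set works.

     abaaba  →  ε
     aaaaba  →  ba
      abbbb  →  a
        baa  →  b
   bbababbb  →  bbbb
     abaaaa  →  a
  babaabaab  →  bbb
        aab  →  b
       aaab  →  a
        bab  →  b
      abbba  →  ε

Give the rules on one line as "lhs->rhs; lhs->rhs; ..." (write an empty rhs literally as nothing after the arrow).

aa->; ab->a; bab->b

  | abaaba => aaaba => aba => aa => ε
  | aaaaba => aaba => ba
  | abbbb => abbb => abb => ab => a
  | baa => b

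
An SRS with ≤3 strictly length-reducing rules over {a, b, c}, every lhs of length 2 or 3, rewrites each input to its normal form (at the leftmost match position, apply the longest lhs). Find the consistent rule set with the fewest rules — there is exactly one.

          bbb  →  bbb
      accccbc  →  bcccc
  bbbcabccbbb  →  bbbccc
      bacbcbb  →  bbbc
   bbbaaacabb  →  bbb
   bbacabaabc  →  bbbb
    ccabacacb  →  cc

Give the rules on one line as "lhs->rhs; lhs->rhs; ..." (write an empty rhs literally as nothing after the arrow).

ab->; ac->b; cb->c

  | bbb
  | accccbc => bcccbc => bcccc
  | bbbcabccbbb => bbbcccbbb => bbbcccbb => bbbcccb => bbbccc
  | bacbcbb => bbbcbb => bbbcb => bbbc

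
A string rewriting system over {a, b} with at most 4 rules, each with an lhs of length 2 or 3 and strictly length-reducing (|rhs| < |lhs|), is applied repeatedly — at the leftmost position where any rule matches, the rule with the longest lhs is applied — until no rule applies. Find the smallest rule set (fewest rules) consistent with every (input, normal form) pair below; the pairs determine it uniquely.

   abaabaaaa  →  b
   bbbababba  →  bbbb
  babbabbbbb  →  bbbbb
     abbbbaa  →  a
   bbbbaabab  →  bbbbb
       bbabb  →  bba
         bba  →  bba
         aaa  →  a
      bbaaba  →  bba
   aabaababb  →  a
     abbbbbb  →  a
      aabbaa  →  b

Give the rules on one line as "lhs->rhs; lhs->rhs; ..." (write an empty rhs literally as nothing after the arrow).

aa->; aab->; ab->b; abb->a

  | abaabaaaa => baabaaaa => baaaa => baa => b
  | bbbababba => bbbbabba => bbbbaa => bbbb
  | babbabbbbb => baabbbbb => bbbbb
  | abbbbaa => abbaa => aaa => a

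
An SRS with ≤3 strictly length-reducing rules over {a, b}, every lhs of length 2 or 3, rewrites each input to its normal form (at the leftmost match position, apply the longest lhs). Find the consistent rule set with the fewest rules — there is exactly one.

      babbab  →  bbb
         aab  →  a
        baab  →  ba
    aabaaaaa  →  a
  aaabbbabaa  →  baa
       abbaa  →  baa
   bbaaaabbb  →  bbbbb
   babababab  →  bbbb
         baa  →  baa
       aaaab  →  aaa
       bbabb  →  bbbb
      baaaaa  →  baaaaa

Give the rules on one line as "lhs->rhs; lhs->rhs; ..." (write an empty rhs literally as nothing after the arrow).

ab->; aba->ab; bba->bb

  | babbab => bbab => bbb
  | aab => a
  | baab => ba
  | aabaaaaa => aabaaaa => aabaaa => aabaa => aaba => aab => a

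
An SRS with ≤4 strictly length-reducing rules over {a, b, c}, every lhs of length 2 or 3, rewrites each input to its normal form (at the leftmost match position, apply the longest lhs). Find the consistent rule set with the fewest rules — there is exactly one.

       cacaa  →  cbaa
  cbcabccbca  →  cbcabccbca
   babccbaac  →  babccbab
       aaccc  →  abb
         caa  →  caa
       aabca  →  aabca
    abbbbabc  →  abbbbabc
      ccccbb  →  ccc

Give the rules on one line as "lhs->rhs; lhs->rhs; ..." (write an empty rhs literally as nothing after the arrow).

  | cacaa => cbaa
  | cbcabccbca
  | babccbaac => babccbab
  | aaccc => abac => abb

ac->b; acc->ba; cbb->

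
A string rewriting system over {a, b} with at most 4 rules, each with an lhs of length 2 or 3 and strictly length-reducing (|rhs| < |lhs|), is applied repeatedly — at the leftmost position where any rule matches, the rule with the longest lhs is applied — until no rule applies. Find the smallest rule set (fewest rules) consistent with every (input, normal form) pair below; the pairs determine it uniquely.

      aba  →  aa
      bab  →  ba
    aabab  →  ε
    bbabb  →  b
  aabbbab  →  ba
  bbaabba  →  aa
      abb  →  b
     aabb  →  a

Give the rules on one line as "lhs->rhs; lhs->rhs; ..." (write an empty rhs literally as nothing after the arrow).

aaa->b; ab->a; abb->b; bb->

  | aba => aa
  | bab => ba
  | aabab => aaab => bb => ε
  | bbabb => abb => b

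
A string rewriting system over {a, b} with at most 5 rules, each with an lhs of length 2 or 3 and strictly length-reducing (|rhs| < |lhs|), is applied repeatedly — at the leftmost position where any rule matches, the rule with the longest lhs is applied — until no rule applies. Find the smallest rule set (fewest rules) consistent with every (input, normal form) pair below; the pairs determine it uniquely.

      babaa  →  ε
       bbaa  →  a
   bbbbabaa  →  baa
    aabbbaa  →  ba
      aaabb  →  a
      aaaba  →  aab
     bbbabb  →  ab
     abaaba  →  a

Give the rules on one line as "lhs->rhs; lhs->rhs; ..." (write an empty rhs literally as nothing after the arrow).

  | babaa => bba => ε
  | bbaa => a
  | bbbbabaa => abbabaa => bbabaa => baa
  | aabbbaa => abbbaa => bbbaa => abaa => ba

aba->b; abb->bb; bb->a; bba->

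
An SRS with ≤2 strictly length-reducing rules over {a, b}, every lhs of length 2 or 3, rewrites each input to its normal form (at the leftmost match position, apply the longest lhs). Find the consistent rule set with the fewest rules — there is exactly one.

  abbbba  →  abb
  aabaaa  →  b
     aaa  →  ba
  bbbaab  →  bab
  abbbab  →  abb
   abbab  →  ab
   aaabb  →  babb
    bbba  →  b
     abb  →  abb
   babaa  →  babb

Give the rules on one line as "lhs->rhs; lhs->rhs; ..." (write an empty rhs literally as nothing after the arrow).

aa->b; bba->

  | abbbba => abb
  | aabaaa => bbaaa => aa => b
  | aaa => ba
  | bbbaab => bab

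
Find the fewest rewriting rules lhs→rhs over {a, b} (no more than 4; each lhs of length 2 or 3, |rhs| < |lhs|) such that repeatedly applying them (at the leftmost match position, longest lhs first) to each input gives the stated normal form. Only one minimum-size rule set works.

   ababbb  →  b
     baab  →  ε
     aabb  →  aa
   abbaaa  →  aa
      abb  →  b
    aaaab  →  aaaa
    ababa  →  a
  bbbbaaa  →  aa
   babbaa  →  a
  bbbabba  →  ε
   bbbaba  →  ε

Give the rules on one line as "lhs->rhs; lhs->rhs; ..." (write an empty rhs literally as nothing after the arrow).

aab->aa; ab->; ba->; bb->b

  | ababbb => abbb => bb => b
  | baab => ab => ε
  | aabb => aab => aa
  | abbaaa => baaa => aa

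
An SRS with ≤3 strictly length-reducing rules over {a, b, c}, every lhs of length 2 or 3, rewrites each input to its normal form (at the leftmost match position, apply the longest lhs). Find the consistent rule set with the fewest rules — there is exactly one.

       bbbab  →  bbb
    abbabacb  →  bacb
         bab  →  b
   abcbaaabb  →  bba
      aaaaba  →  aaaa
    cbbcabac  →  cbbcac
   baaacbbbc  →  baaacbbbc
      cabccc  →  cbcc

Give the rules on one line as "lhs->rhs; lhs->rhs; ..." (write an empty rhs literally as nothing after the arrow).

ab->; abc->b

  | bbbab => bbb
  | abbabacb => babacb => bacb
  | bab => b
  | abcbaaabb => bbaaabb => bbaab => bba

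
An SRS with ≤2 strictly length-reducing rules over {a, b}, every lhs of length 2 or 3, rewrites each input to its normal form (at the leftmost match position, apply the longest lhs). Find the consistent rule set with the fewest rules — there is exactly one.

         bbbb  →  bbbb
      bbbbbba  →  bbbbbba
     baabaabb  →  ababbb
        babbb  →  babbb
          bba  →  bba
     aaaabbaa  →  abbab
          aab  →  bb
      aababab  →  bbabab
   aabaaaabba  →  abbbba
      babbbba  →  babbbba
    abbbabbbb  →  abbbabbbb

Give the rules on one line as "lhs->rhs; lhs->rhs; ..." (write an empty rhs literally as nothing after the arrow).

aa->b; baa->ab

  | bbbb
  | bbbbbba
  | baabaabb => abbaabb => ababbb
  | babbb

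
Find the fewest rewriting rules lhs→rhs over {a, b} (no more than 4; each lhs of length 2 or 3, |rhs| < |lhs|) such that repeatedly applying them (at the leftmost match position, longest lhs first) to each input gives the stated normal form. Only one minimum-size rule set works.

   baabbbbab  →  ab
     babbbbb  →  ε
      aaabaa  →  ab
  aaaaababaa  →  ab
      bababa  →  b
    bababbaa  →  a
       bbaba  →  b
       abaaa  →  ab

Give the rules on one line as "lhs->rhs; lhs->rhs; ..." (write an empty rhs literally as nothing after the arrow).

aa->; ba->b; bb->b; bbb->a

  | baabbbbab => babbbbab => bbbbbab => abbab => abab => abb => ab
  | babbbbb => bbbbbb => abbb => aa => ε
  | aaabaa => abaa => aba => ab
  | aaaaababaa => aaababaa => ababaa => abbaa => abaa => aba => ab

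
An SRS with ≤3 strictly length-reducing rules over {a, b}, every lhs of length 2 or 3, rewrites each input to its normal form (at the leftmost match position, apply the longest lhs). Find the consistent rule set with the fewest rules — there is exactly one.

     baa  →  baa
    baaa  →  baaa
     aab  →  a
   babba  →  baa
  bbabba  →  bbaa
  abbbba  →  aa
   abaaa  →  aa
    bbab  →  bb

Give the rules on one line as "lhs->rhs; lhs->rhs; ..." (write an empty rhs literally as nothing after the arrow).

  | baa
  | baaa
  | aab => a
  | babba => baa

ab->; aba->; abb->a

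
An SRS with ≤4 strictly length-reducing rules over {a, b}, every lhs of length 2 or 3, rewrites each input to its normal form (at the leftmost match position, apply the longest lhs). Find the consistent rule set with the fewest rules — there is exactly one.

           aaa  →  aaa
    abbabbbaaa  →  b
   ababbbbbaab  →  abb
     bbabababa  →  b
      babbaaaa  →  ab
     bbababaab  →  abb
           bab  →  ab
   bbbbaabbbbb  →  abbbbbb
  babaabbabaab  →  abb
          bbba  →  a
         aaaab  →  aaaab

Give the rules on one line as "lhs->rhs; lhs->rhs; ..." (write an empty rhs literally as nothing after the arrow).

  | aaa
  | abbabbbaaa => ababbbaaa => bbbbaaa => bbbaba => bbaba => baba => aba => b
  | ababbbbbaab => bbbbbbaab => bbbbbabb => bbbbabb => bbbabb => bbabb => babb => abb
  | bbabababa => babababa => abababa => bbaba => baba => aba => b

aba->b; ba->a; baa->ab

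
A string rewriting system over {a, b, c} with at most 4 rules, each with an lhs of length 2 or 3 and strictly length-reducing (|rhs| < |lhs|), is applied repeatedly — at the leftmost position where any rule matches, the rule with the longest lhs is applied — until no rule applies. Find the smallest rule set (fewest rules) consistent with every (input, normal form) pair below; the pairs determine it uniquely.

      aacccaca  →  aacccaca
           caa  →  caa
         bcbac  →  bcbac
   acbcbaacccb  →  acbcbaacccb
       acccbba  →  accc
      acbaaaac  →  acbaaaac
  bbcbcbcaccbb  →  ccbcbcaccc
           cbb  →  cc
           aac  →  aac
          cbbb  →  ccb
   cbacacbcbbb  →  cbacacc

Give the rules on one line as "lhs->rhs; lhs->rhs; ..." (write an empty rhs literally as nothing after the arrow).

bb->c; bba->; bcc->b

  | aacccaca
  | caa
  | bcbac
  | acbcbaacccb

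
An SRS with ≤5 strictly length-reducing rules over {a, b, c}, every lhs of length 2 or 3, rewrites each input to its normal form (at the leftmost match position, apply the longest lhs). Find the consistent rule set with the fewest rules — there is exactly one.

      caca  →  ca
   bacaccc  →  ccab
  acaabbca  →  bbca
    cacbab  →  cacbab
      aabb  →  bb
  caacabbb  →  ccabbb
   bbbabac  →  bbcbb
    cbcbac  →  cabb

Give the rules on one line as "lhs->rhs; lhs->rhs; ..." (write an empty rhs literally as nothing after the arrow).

  | caca => ca
  | bacaccc => cbaccc => ccbcc => ccab
  | acaabbca => aabbca => bbca
  | cacbab

aa->; aca->a; bac->cb; bcc->ab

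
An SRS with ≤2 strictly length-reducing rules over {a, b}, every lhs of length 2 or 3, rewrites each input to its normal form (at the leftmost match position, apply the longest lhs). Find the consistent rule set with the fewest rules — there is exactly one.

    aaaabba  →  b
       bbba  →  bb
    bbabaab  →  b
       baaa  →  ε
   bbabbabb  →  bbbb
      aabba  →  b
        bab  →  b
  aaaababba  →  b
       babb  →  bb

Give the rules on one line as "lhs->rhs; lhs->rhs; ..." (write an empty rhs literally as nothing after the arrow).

  | aaaabba => aabba => bba => b
  | bbba => bb
  | bbabaab => bbaab => bab => b
  | baaa => aa => ε

aa->; ba->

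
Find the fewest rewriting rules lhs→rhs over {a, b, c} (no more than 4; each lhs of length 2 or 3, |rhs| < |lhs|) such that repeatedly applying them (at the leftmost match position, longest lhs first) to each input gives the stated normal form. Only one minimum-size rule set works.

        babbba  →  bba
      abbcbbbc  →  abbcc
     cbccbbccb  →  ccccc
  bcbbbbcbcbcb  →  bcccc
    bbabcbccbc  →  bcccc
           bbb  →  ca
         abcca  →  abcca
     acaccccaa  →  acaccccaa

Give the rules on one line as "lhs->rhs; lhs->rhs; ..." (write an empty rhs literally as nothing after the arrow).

bab->; bbb->ca; cb->c

  | babbba => bba
  | abbcbbbc => abbcbbc => abbcbc => abbcc
  | cbccbbccb => cccbbccb => cccbccb => cccccb => ccccc
  | bcbbbbcbcbcb => bcbbbcbcbcb => bcbbcbcbcb => bcbcbcbcb => bccbcbcb => bcccbcb => bccccb => bcccc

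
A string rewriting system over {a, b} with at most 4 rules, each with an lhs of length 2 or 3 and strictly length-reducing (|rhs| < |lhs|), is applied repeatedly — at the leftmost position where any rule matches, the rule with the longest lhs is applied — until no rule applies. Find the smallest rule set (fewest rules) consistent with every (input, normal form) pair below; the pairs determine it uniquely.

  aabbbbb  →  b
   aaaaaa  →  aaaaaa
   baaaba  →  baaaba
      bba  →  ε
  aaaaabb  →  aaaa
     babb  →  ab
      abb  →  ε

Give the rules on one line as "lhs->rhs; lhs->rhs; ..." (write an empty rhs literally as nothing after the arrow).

abb->; bab->a; bba->

  | aabbbbb => abbb => b
  | aaaaaa
  | baaaba
  | bba => ε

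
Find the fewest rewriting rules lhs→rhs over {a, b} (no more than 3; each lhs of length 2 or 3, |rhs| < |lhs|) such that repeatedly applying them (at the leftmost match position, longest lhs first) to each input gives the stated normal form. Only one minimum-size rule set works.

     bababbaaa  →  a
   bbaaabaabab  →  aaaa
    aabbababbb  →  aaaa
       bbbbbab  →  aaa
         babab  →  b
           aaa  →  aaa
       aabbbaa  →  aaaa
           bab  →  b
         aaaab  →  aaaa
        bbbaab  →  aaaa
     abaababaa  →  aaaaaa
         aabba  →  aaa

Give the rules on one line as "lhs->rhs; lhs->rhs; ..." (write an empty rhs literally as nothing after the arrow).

  | bababbaaa => babbaaa => bbaaa => baa => a
  | bbaaabaabab => baabaabab => abaabab => aaabab => aaaab => aaaa
  | aabbababbb => aabababbb => aaababbb => aaaabbb => aaaabb => aaaab => aaaa
  | bbbbbab => aabbab => aabab => aaab => aaa

ab->a; ba->; bbb->aa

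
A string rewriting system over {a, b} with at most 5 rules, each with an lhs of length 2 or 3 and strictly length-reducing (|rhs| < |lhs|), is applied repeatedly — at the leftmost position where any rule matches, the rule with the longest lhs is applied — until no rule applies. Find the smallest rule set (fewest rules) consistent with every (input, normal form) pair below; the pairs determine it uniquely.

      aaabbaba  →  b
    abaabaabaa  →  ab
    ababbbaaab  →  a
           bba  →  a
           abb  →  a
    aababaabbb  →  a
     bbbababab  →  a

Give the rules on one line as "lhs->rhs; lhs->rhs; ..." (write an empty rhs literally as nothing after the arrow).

  | aaabbaba => abbbaba => ababa => abba => aa => b
  | abaabaabaa => ababaabaa => abbaabaa => aaabaa => abbaa => aaa => ab
  | ababbbaaab => abbbbaaab => abbaaab => aaaab => abab => abb => a
  | bba => a

aa->b; aaa->ab; ba->b; bb->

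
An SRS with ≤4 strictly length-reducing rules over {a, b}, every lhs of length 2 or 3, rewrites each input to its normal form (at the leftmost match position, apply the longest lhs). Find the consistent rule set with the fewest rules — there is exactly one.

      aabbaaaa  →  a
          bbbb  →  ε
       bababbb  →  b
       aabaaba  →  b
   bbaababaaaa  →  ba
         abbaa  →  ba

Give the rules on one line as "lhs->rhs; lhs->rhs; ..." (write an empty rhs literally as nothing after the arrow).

  | aabbaaaa => bbbaaaa => baaaa => bbaa => a
  | bbbb => bb => ε
  | bababbb => baabbb => bbbbb => bbb => b
  | aabaaba => bbaaba => aba => aa => b

aa->b; ab->a; bb->; bba->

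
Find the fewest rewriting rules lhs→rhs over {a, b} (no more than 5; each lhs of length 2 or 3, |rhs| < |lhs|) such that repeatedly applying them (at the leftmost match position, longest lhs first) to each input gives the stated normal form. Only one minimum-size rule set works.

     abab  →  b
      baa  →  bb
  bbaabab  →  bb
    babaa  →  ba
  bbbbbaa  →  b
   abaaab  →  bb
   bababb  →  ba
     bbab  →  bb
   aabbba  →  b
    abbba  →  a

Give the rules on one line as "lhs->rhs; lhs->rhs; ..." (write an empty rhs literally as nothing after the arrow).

aa->b; aba->; bba->b; bbb->ba

  | abab => b
  | baa => bb
  | bbaabab => babab => bb
  | babaa => ba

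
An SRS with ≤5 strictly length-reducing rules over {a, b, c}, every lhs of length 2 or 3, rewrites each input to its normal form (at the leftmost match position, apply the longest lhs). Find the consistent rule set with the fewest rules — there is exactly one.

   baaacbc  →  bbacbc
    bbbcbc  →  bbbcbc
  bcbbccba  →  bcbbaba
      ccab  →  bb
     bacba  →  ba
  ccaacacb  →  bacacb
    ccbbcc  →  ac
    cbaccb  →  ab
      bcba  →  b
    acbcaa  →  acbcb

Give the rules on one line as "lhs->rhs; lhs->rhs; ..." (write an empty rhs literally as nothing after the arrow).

  | baaacbc => bbacbc
  | bbbcbc
  | bcbbccba => bcbbaba
  | ccab => aab => bb

aa->b; abb->c; cba->; cc->a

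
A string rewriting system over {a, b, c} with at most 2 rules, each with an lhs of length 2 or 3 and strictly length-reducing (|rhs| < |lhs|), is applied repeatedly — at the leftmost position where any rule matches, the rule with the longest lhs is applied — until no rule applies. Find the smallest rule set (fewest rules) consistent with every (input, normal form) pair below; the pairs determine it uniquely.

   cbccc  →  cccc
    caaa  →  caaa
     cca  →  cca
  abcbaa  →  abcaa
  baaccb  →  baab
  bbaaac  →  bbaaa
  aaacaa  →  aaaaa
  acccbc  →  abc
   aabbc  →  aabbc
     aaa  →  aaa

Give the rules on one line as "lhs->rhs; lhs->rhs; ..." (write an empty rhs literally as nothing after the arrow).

ac->a; cb->c

  | cbccc => cccc
  | caaa
  | cca
  | abcbaa => abcaa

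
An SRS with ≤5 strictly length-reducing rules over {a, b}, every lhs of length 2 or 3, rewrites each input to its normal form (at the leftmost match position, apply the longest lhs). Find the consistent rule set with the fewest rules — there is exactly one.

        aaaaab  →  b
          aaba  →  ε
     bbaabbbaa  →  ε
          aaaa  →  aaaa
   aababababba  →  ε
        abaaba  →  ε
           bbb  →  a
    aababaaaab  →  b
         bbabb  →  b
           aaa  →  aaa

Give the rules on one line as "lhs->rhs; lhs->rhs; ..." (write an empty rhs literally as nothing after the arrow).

  | aaaaab => aaaab => aaab => aab => ab => b
  | aaba => aba => ba => ε
  | bbaabbbaa => babbbaa => aabbaa => abbaa => bbaa => ba => ε
  | aaaa

ab->b; ba->; bab->aa; bbb->a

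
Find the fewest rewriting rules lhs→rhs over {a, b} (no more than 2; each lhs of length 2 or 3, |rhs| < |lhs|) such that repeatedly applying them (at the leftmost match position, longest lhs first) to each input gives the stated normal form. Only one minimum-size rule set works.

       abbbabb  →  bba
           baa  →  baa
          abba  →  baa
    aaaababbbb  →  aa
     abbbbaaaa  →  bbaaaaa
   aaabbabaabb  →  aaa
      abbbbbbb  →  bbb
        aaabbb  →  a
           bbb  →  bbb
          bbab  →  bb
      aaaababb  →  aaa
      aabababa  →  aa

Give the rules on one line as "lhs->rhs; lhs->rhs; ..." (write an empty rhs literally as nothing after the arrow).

  | abbbabb => bababb => babb => bba
  | baa
  | abba => baa
  | aaaababbbb => aaaabbbb => aaababb => aaabb => aaba => aa

ab->; abb->ba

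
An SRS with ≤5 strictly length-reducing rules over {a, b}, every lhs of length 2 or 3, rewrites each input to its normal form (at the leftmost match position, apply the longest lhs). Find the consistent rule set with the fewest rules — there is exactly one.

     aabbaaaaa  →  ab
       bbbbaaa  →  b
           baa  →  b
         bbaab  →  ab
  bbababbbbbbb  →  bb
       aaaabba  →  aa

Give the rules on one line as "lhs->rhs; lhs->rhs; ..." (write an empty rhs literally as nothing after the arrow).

aaa->ab; ba->b; bba->; bbb->

  | aabbaaaaa => aaaaaa => abaaa => abaa => aba => ab
  | bbbbaaa => baaa => baa => ba => b
  | baa => ba => b
  | bbaab => ab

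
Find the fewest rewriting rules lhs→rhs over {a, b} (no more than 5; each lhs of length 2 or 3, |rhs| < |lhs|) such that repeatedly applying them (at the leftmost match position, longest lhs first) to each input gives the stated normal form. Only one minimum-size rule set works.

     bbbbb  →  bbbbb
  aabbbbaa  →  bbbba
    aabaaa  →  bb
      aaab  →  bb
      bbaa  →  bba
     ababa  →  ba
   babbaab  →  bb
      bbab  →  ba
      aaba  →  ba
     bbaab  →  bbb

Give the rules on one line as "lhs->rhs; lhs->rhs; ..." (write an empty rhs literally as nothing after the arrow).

aa->a; aaa->b; aab->b; bab->aa

  | bbbbb
  | aabbbbaa => bbbbaa => bbbba
  | aabaaa => baaa => bb
  | aaab => bb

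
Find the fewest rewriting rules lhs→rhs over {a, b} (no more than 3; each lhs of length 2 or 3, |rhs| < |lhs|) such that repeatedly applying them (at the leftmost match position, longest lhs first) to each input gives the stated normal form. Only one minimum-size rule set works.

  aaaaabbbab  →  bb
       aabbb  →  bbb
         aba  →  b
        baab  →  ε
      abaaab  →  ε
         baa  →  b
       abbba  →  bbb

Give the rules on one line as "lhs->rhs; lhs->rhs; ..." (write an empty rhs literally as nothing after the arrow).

ab->b; ba->b; bab->

  | aaaaabbbab => aaaabbbab => aaabbbab => aabbbab => abbbab => bbbab => bb
  | aabbb => abbb => bbb
  | aba => ba => b
  | baab => bab => ε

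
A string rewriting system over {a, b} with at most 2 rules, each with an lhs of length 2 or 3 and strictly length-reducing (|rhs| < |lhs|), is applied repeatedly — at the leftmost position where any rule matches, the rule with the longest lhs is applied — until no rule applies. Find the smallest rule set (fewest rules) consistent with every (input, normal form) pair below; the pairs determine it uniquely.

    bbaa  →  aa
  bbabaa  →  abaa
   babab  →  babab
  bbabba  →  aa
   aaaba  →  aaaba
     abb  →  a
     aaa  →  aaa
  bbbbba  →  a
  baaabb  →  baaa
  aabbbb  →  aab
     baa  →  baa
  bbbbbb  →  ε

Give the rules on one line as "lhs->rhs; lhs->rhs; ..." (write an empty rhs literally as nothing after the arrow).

bb->; bbb->

  | bbaa => aa
  | bbabaa => abaa
  | babab
  | bbabba => abba => aa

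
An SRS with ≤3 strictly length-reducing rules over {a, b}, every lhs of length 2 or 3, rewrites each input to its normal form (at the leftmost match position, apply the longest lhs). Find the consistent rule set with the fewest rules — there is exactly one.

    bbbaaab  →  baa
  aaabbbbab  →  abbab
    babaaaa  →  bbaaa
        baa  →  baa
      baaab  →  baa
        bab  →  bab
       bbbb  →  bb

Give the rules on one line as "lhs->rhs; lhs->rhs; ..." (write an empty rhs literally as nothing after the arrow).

  | bbbaaab => baaab => baa
  | aaabbbbab => aabbbab => abbab
  | babaaaa => bbaaa
  | baa

aab->a; aba->b; bbb->b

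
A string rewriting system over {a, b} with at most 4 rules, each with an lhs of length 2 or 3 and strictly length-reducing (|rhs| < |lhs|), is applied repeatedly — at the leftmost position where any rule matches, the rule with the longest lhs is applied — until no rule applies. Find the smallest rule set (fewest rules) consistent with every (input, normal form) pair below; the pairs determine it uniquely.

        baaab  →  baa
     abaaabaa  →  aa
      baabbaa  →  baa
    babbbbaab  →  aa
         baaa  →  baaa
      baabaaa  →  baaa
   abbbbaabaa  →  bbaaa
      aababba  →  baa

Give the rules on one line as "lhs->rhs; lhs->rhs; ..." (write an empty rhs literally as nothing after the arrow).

ab->; aba->; abb->ba; bbb->

  | baaab => baa
  | abaaabaa => aabaa => aa
  | baabbaa => babaaa => baa
  | babbbbaab => bbabbaab => bbbaaab => aaab => aa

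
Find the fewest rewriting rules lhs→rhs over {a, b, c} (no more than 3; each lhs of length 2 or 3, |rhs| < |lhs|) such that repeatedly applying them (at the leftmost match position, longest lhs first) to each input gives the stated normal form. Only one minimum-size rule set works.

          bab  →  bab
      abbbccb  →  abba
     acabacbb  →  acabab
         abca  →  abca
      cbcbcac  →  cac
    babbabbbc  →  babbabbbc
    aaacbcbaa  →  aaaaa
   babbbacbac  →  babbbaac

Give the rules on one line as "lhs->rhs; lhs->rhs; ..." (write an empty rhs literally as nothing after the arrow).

bcc->ac; cb->

  | bab
  | abbbccb => abbacb => abba
  | acabacbb => acabab
  | abca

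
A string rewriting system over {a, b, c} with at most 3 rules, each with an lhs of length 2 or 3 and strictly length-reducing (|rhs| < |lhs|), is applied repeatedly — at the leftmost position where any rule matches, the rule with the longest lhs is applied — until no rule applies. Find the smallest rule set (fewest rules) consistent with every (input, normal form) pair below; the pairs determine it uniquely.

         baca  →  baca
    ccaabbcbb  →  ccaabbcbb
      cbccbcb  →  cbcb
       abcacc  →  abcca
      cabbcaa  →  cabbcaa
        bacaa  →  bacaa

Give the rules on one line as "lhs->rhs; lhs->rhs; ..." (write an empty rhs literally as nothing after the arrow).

acc->ca; ccb->

  | baca
  | ccaabbcbb
  | cbccbcb => cbcb
  | abcacc => abcca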